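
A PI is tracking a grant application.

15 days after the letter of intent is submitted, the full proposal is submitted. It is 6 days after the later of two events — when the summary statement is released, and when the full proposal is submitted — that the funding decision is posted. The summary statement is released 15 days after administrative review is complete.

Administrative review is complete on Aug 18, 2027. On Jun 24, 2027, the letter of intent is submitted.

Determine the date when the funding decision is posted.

Sep 8, 2027

Administrative review is complete: Aug 18, 2027.
The summary statement is released: Aug 18, 2027 + 15 days = Sep 2, 2027.
The letter of intent is submitted: Jun 24, 2027.
The full proposal is submitted: Jun 24, 2027 + 15 days = Jul 9, 2027.
Both prerequisites met — the summary statement is released (Sep 2, 2027), the full proposal is submitted (Jul 9, 2027); the later is Sep 2, 2027.
The funding decision is posted: Sep 2, 2027 + 6 days = Sep 8, 2027.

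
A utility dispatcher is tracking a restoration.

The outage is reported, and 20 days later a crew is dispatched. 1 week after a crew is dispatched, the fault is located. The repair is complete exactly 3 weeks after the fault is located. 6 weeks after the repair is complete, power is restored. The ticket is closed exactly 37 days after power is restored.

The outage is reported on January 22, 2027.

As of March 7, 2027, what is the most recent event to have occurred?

The outage is reported: Jan 22, 2027.
A crew is dispatched: Jan 22, 2027 + 20 days = Feb 11, 2027.
The fault is located: Feb 11, 2027 + 1 week = Feb 18, 2027.
The repair is complete: Feb 18, 2027 + 3 weeks = Mar 11, 2027.
Power is restored: Mar 11, 2027 + 6 weeks = Apr 22, 2027.
The ticket is closed: Apr 22, 2027 + 37 days = May 29, 2027.
Mar 7, 2027 falls between when the fault is located (Feb 18, 2027) and when the repair is complete (Mar 11, 2027).

The fault is located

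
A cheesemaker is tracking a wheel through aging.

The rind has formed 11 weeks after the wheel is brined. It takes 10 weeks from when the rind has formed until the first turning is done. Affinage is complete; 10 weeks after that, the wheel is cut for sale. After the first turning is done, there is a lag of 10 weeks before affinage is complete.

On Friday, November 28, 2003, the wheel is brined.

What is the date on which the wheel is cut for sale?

Friday, September 10, 2004

The wheel is brined: Nov 28, 2003.
The rind has formed: Nov 28, 2003 + 11 weeks = Feb 13, 2004.
The first turning is done: Feb 13, 2004 + 10 weeks = Apr 23, 2004.
Affinage is complete: Apr 23, 2004 + 10 weeks = Jul 2, 2004.
The wheel is cut for sale: Jul 2, 2004 + 10 weeks = Sep 10, 2004.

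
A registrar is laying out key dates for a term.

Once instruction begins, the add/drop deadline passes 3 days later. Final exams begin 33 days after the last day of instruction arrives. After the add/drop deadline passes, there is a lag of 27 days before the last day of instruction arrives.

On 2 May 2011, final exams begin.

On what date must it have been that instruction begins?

Final exams begin: May 2, 2011.
The last day of instruction arrives: May 2, 2011 − 33 days = Mar 30, 2011.
The add/drop deadline passes: Mar 30, 2011 − 27 days = Mar 3, 2011.
Instruction begins: Mar 3, 2011 − 3 days = Feb 28, 2011.

28 February 2011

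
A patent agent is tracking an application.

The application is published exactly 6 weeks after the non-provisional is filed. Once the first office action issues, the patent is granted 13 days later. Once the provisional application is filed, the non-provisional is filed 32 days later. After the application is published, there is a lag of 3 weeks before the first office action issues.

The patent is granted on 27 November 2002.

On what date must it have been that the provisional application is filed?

11 August 2002

The patent is granted: Nov 27, 2002.
The first office action issues: Nov 27, 2002 − 13 days = Nov 14, 2002.
The application is published: Nov 14, 2002 − 3 weeks = Oct 24, 2002.
The non-provisional is filed: Oct 24, 2002 − 6 weeks = Sep 12, 2002.
The provisional application is filed: Sep 12, 2002 − 32 days = Aug 11, 2002.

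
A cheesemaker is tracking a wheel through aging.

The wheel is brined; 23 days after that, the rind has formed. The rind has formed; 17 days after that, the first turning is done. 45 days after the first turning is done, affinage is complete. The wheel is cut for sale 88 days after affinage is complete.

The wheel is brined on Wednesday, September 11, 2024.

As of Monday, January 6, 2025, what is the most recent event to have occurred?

Affinage is complete

The wheel is brined: Sep 11, 2024.
The rind has formed: Sep 11, 2024 + 23 days = Oct 4, 2024.
The first turning is done: Oct 4, 2024 + 17 days = Oct 21, 2024.
Affinage is complete: Oct 21, 2024 + 45 days = Dec 5, 2024.
The wheel is cut for sale: Dec 5, 2024 + 88 days = Mar 3, 2025.
Jan 6, 2025 falls between when affinage is complete (Dec 5, 2024) and when the wheel is cut for sale (Mar 3, 2025).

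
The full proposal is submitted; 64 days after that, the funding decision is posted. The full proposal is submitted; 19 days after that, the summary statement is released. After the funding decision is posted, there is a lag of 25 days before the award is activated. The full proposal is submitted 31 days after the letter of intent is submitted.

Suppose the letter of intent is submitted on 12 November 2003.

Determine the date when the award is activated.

11 March 2004

The letter of intent is submitted: Nov 12, 2003.
The full proposal is submitted: Nov 12, 2003 + 31 days = Dec 13, 2003.
The funding decision is posted: Dec 13, 2003 + 64 days = Feb 15, 2004.
The award is activated: Feb 15, 2004 + 25 days = Mar 11, 2004.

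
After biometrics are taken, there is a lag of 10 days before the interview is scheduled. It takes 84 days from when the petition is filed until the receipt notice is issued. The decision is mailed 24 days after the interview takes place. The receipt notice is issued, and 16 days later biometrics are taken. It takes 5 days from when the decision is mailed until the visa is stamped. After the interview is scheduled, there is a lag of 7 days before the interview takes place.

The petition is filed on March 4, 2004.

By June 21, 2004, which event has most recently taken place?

The petition is filed: Mar 4, 2004.
The receipt notice is issued: Mar 4, 2004 + 84 days = May 27, 2004.
Biometrics are taken: May 27, 2004 + 16 days = Jun 12, 2004.
The interview is scheduled: Jun 12, 2004 + 10 days = Jun 22, 2004.
The interview takes place: Jun 22, 2004 + 7 days = Jun 29, 2004.
The decision is mailed: Jun 29, 2004 + 24 days = Jul 23, 2004.
The visa is stamped: Jul 23, 2004 + 5 days = Jul 28, 2004.
Jun 21, 2004 falls between when biometrics are taken (Jun 12, 2004) and when the interview is scheduled (Jun 22, 2004).

Biometrics are taken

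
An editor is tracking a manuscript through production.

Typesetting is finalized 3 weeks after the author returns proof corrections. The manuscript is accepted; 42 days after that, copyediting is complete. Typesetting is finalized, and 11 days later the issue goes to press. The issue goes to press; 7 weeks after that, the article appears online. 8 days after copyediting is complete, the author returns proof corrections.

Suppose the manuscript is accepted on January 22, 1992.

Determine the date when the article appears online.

June 1, 1992

The manuscript is accepted: Jan 22, 1992.
Copyediting is complete: Jan 22, 1992 + 42 days = Mar 4, 1992.
The author returns proof corrections: Mar 4, 1992 + 8 days = Mar 12, 1992.
Typesetting is finalized: Mar 12, 1992 + 3 weeks = Apr 2, 1992.
The issue goes to press: Apr 2, 1992 + 11 days = Apr 13, 1992.
The article appears online: Apr 13, 1992 + 7 weeks = Jun 1, 1992.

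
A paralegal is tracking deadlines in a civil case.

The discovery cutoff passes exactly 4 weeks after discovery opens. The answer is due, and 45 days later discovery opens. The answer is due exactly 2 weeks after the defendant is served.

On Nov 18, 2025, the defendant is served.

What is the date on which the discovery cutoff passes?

Feb 13, 2026

The defendant is served: Nov 18, 2025.
The answer is due: Nov 18, 2025 + 2 weeks = Dec 2, 2025.
Discovery opens: Dec 2, 2025 + 45 days = Jan 16, 2026.
The discovery cutoff passes: Jan 16, 2026 + 4 weeks = Feb 13, 2026.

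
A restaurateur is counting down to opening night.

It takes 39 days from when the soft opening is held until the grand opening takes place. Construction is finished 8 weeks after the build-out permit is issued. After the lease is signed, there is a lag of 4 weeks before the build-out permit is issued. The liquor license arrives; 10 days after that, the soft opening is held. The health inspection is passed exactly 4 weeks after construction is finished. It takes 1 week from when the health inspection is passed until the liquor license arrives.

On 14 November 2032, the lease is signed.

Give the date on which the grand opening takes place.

The lease is signed: Nov 14, 2032.
The build-out permit is issued: Nov 14, 2032 + 4 weeks = Dec 12, 2032.
Construction is finished: Dec 12, 2032 + 8 weeks = Feb 6, 2033.
The health inspection is passed: Feb 6, 2033 + 4 weeks = Mar 6, 2033.
The liquor license arrives: Mar 6, 2033 + 1 week = Mar 13, 2033.
The soft opening is held: Mar 13, 2033 + 10 days = Mar 23, 2033.
The grand opening takes place: Mar 23, 2033 + 39 days = May 1, 2033.

1 May 2033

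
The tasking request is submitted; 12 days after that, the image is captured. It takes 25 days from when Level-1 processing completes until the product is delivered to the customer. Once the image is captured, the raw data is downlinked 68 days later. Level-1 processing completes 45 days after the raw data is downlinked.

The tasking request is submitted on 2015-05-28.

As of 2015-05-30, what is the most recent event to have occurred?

The tasking request is submitted

The tasking request is submitted: May 28, 2015.
The image is captured: May 28, 2015 + 12 days = Jun 9, 2015.
The raw data is downlinked: Jun 9, 2015 + 68 days = Aug 16, 2015.
Level-1 processing completes: Aug 16, 2015 + 45 days = Sep 30, 2015.
The product is delivered to the customer: Sep 30, 2015 + 25 days = Oct 25, 2015.
May 30, 2015 falls between when the tasking request is submitted (May 28, 2015) and when the image is captured (Jun 9, 2015).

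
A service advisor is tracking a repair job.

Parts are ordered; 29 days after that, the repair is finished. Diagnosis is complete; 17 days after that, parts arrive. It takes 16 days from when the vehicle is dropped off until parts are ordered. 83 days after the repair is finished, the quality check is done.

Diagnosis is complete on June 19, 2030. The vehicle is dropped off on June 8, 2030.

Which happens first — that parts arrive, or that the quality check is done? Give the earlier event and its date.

Diagnosis is complete: Jun 19, 2030.
Parts arrive: Jun 19, 2030 + 17 days = Jul 6, 2030.
The vehicle is dropped off: Jun 8, 2030.
Parts are ordered: Jun 8, 2030 + 16 days = Jun 24, 2030.
The repair is finished: Jun 24, 2030 + 29 days = Jul 23, 2030.
The quality check is done: Jul 23, 2030 + 83 days = Oct 14, 2030.
Comparing: parts arrive on Jul 6, 2030 vs the quality check is done on Oct 14, 2030. Earlier: parts arrive.

Parts arrive — July 6, 2030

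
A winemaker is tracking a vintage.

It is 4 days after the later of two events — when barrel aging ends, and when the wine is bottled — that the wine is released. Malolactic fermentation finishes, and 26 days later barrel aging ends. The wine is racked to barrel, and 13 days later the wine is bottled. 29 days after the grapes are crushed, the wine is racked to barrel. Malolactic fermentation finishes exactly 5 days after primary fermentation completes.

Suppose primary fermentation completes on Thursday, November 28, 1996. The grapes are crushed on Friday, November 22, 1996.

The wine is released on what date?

Primary fermentation completes: Nov 28, 1996.
Malolactic fermentation finishes: Nov 28, 1996 + 5 days = Dec 3, 1996.
Barrel aging ends: Dec 3, 1996 + 26 days = Dec 29, 1996.
The grapes are crushed: Nov 22, 1996.
The wine is racked to barrel: Nov 22, 1996 + 29 days = Dec 21, 1996.
The wine is bottled: Dec 21, 1996 + 13 days = Jan 3, 1997.
Both prerequisites met — barrel aging ends (Dec 29, 1996), the wine is bottled (Jan 3, 1997); the later is Jan 3, 1997.
The wine is released: Jan 3, 1997 + 4 days = Jan 7, 1997.

Tuesday, January 7, 1997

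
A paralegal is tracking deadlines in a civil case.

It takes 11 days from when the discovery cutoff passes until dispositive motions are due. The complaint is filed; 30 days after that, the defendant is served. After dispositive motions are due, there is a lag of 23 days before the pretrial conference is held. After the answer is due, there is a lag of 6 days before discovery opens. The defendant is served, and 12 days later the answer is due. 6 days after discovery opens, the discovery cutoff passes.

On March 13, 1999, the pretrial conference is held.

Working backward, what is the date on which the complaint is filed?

The pretrial conference is held: Mar 13, 1999.
Dispositive motions are due: Mar 13, 1999 − 23 days = Feb 18, 1999.
The discovery cutoff passes: Feb 18, 1999 − 11 days = Feb 7, 1999.
Discovery opens: Feb 7, 1999 − 6 days = Feb 1, 1999.
The answer is due: Feb 1, 1999 − 6 days = Jan 26, 1999.
The defendant is served: Jan 26, 1999 − 12 days = Jan 14, 1999.
The complaint is filed: Jan 14, 1999 − 30 days = Dec 15, 1998.

December 15, 1998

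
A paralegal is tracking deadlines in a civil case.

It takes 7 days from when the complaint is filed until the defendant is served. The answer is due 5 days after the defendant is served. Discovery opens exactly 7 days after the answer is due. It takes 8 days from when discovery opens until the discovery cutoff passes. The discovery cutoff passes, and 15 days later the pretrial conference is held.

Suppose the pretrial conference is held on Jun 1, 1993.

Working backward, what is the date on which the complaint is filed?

The pretrial conference is held: Jun 1, 1993.
The discovery cutoff passes: Jun 1, 1993 − 15 days = May 17, 1993.
Discovery opens: May 17, 1993 − 8 days = May 9, 1993.
The answer is due: May 9, 1993 − 7 days = May 2, 1993.
The defendant is served: May 2, 1993 − 5 days = Apr 27, 1993.
The complaint is filed: Apr 27, 1993 − 7 days = Apr 20, 1993.

Apr 20, 1993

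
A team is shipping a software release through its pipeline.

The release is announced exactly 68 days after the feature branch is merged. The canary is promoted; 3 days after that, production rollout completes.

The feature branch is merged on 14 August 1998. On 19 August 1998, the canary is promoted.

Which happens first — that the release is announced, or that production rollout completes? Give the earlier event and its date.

Production rollout completes — 22 August 1998

The feature branch is merged: Aug 14, 1998.
The release is announced: Aug 14, 1998 + 68 days = Oct 21, 1998.
The canary is promoted: Aug 19, 1998.
Production rollout completes: Aug 19, 1998 + 3 days = Aug 22, 1998.
Comparing: the release is announced on Oct 21, 1998 vs production rollout completes on Aug 22, 1998. Earlier: production rollout completes.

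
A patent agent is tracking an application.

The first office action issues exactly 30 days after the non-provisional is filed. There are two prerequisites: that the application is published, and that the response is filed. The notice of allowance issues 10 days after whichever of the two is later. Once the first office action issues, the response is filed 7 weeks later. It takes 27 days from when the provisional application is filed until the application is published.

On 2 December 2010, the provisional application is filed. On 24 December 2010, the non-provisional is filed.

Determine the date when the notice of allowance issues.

23 March 2011

The provisional application is filed: Dec 2, 2010.
The application is published: Dec 2, 2010 + 27 days = Dec 29, 2010.
The non-provisional is filed: Dec 24, 2010.
The first office action issues: Dec 24, 2010 + 30 days = Jan 23, 2011.
The response is filed: Jan 23, 2011 + 7 weeks = Mar 13, 2011.
Both prerequisites met — the application is published (Dec 29, 2010), the response is filed (Mar 13, 2011); the later is Mar 13, 2011.
The notice of allowance issues: Mar 13, 2011 + 10 days = Mar 23, 2011.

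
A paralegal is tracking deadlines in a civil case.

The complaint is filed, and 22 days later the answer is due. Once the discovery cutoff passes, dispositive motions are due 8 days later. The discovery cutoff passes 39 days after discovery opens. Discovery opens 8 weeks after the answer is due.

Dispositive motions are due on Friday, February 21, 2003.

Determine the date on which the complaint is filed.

Dispositive motions are due: Feb 21, 2003.
The discovery cutoff passes: Feb 21, 2003 − 8 days = Feb 13, 2003.
Discovery opens: Feb 13, 2003 − 39 days = Jan 5, 2003.
The answer is due: Jan 5, 2003 − 8 weeks = Nov 10, 2002.
The complaint is filed: Nov 10, 2002 − 22 days = Oct 19, 2002.

Saturday, October 19, 2002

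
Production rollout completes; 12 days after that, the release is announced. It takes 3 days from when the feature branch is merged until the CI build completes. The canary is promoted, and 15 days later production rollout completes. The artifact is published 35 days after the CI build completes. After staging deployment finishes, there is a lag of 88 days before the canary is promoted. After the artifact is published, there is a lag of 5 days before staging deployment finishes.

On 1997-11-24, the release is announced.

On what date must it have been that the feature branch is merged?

The release is announced: Nov 24, 1997.
Production rollout completes: Nov 24, 1997 − 12 days = Nov 12, 1997.
The canary is promoted: Nov 12, 1997 − 15 days = Oct 28, 1997.
Staging deployment finishes: Oct 28, 1997 − 88 days = Aug 1, 1997.
The artifact is published: Aug 1, 1997 − 5 days = Jul 27, 1997.
The CI build completes: Jul 27, 1997 − 35 days = Jun 22, 1997.
The feature branch is merged: Jun 22, 1997 − 3 days = Jun 19, 1997.

1997-06-19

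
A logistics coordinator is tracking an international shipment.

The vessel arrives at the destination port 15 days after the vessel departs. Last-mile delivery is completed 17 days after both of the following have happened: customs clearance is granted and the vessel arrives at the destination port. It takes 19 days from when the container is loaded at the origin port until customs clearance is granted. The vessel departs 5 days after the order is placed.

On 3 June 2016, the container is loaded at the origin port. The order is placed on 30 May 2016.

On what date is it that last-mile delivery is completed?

9 July 2016

The container is loaded at the origin port: Jun 3, 2016.
Customs clearance is granted: Jun 3, 2016 + 19 days = Jun 22, 2016.
The order is placed: May 30, 2016.
The vessel departs: May 30, 2016 + 5 days = Jun 4, 2016.
The vessel arrives at the destination port: Jun 4, 2016 + 15 days = Jun 19, 2016.
Both prerequisites met — customs clearance is granted (Jun 22, 2016), the vessel arrives at the destination port (Jun 19, 2016); the later is Jun 22, 2016.
Last-mile delivery is completed: Jun 22, 2016 + 17 days = Jul 9, 2016.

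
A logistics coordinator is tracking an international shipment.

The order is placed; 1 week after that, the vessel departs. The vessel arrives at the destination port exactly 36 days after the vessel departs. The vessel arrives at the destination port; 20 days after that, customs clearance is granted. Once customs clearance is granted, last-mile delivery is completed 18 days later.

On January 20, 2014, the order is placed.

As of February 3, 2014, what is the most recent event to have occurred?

The vessel departs

The order is placed: Jan 20, 2014.
The vessel departs: Jan 20, 2014 + 1 week = Jan 27, 2014.
The vessel arrives at the destination port: Jan 27, 2014 + 36 days = Mar 4, 2014.
Customs clearance is granted: Mar 4, 2014 + 20 days = Mar 24, 2014.
Last-mile delivery is completed: Mar 24, 2014 + 18 days = Apr 11, 2014.
Feb 3, 2014 falls between when the vessel departs (Jan 27, 2014) and when the vessel arrives at the destination port (Mar 4, 2014).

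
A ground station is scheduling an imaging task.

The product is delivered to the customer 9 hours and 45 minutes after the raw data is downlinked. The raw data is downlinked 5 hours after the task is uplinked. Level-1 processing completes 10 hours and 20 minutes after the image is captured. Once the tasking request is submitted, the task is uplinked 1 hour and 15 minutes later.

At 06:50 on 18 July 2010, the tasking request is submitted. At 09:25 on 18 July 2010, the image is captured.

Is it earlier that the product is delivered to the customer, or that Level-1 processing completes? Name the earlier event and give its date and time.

Level-1 processing completes — 19:45 on 18 July 2010

The tasking request is submitted: 06:50 Jul 18, 2010.
The task is uplinked: 06:50 Jul 18, 2010 + 1h15m = 08:05 Jul 18, 2010.
The raw data is downlinked: 08:05 Jul 18, 2010 + 5h = 13:05 Jul 18, 2010.
The product is delivered to the customer: 13:05 Jul 18, 2010 + 9h45m = 22:50 Jul 18, 2010.
The image is captured: 09:25 Jul 18, 2010.
Level-1 processing completes: 09:25 Jul 18, 2010 + 10h20m = 19:45 Jul 18, 2010.
Comparing: the product is delivered to the customer at 22:50 Jul 18, 2010 vs Level-1 processing completes at 19:45 Jul 18, 2010. Earlier: Level-1 processing completes.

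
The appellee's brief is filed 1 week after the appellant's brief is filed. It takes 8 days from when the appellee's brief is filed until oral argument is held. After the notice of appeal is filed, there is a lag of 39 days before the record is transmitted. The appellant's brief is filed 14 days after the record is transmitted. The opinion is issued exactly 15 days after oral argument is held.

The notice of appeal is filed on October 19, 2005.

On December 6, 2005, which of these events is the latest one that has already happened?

The notice of appeal is filed: Oct 19, 2005.
The record is transmitted: Oct 19, 2005 + 39 days = Nov 27, 2005.
The appellant's brief is filed: Nov 27, 2005 + 14 days = Dec 11, 2005.
The appellee's brief is filed: Dec 11, 2005 + 1 week = Dec 18, 2005.
Oral argument is held: Dec 18, 2005 + 8 days = Dec 26, 2005.
The opinion is issued: Dec 26, 2005 + 15 days = Jan 10, 2006.
Dec 6, 2005 falls between when the record is transmitted (Nov 27, 2005) and when the appellant's brief is filed (Dec 11, 2005).

The record is transmitted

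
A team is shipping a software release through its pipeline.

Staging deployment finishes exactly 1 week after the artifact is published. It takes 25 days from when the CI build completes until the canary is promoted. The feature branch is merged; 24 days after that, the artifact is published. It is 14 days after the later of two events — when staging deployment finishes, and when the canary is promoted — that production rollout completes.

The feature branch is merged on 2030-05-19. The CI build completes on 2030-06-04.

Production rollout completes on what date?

2030-07-13

The feature branch is merged: May 19, 2030.
The artifact is published: May 19, 2030 + 24 days = Jun 12, 2030.
Staging deployment finishes: Jun 12, 2030 + 1 week = Jun 19, 2030.
The CI build completes: Jun 4, 2030.
The canary is promoted: Jun 4, 2030 + 25 days = Jun 29, 2030.
Both prerequisites met — staging deployment finishes (Jun 19, 2030), the canary is promoted (Jun 29, 2030); the later is Jun 29, 2030.
Production rollout completes: Jun 29, 2030 + 14 days = Jul 13, 2030.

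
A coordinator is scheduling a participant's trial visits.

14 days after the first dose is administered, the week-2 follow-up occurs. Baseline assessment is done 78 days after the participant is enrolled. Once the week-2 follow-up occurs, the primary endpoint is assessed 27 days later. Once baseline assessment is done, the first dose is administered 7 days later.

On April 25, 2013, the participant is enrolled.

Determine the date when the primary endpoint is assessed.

The participant is enrolled: Apr 25, 2013.
Baseline assessment is done: Apr 25, 2013 + 78 days = Jul 12, 2013.
The first dose is administered: Jul 12, 2013 + 7 days = Jul 19, 2013.
The week-2 follow-up occurs: Jul 19, 2013 + 14 days = Aug 2, 2013.
The primary endpoint is assessed: Aug 2, 2013 + 27 days = Aug 29, 2013.

August 29, 2013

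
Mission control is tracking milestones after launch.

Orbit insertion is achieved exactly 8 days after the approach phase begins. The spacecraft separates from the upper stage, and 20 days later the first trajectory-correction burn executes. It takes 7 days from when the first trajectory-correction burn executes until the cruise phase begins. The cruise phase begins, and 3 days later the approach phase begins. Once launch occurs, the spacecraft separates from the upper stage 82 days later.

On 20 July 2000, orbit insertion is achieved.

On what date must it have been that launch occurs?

22 March 2000

Orbit insertion is achieved: Jul 20, 2000.
The approach phase begins: Jul 20, 2000 − 8 days = Jul 12, 2000.
The cruise phase begins: Jul 12, 2000 − 3 days = Jul 9, 2000.
The first trajectory-correction burn executes: Jul 9, 2000 − 7 days = Jul 2, 2000.
The spacecraft separates from the upper stage: Jul 2, 2000 − 20 days = Jun 12, 2000.
Launch occurs: Jun 12, 2000 − 82 days = Mar 22, 2000.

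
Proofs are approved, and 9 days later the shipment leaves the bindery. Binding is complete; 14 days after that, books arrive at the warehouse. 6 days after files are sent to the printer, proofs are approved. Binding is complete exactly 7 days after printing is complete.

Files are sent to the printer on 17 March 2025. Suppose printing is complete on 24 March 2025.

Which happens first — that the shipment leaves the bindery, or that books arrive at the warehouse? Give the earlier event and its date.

Files are sent to the printer: Mar 17, 2025.
Proofs are approved: Mar 17, 2025 + 6 days = Mar 23, 2025.
The shipment leaves the bindery: Mar 23, 2025 + 9 days = Apr 1, 2025.
Printing is complete: Mar 24, 2025.
Binding is complete: Mar 24, 2025 + 7 days = Mar 31, 2025.
Books arrive at the warehouse: Mar 31, 2025 + 14 days = Apr 14, 2025.
Comparing: the shipment leaves the bindery on Apr 1, 2025 vs books arrive at the warehouse on Apr 14, 2025. Earlier: the shipment leaves the bindery.

The shipment leaves the bindery — 1 April 2025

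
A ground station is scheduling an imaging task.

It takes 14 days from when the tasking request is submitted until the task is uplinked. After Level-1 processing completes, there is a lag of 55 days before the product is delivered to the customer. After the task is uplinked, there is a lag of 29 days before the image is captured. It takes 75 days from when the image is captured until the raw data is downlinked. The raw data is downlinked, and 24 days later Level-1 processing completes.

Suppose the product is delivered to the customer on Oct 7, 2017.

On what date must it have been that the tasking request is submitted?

The product is delivered to the customer: Oct 7, 2017.
Level-1 processing completes: Oct 7, 2017 − 55 days = Aug 13, 2017.
The raw data is downlinked: Aug 13, 2017 − 24 days = Jul 20, 2017.
The image is captured: Jul 20, 2017 − 75 days = May 6, 2017.
The task is uplinked: May 6, 2017 − 29 days = Apr 7, 2017.
The tasking request is submitted: Apr 7, 2017 − 14 days = Mar 24, 2017.

Mar 24, 2017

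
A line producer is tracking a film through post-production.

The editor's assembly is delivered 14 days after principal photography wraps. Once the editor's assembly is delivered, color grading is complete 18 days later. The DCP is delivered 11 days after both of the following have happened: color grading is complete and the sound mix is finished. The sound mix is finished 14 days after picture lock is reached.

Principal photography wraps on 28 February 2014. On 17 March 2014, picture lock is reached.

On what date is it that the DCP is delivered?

Principal photography wraps: Feb 28, 2014.
The editor's assembly is delivered: Feb 28, 2014 + 14 days = Mar 14, 2014.
Color grading is complete: Mar 14, 2014 + 18 days = Apr 1, 2014.
Picture lock is reached: Mar 17, 2014.
The sound mix is finished: Mar 17, 2014 + 14 days = Mar 31, 2014.
Both prerequisites met — color grading is complete (Apr 1, 2014), the sound mix is finished (Mar 31, 2014); the later is Apr 1, 2014.
The DCP is delivered: Apr 1, 2014 + 11 days = Apr 12, 2014.

12 April 2014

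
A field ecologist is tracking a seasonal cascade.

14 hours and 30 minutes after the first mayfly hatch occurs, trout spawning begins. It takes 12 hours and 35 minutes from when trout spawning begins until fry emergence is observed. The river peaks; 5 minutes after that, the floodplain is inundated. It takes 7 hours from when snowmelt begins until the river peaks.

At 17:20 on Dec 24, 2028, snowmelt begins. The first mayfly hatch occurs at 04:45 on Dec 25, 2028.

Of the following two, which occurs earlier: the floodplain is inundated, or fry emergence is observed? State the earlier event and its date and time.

Snowmelt begins: 17:20 Dec 24, 2028.
The river peaks: 17:20 Dec 24, 2028 + 7h = 00:20 Dec 25, 2028.
The floodplain is inundated: 00:20 Dec 25, 2028 + 5m = 00:25 Dec 25, 2028.
The first mayfly hatch occurs: 04:45 Dec 25, 2028.
Trout spawning begins: 04:45 Dec 25, 2028 + 14h30m = 19:15 Dec 25, 2028.
Fry emergence is observed: 19:15 Dec 25, 2028 + 12h35m = 07:50 Dec 26, 2028.
Comparing: the floodplain is inundated at 00:25 Dec 25, 2028 vs fry emergence is observed at 07:50 Dec 26, 2028. Earlier: the floodplain is inundated.

The floodplain is inundated — 00:25 on Dec 25, 2028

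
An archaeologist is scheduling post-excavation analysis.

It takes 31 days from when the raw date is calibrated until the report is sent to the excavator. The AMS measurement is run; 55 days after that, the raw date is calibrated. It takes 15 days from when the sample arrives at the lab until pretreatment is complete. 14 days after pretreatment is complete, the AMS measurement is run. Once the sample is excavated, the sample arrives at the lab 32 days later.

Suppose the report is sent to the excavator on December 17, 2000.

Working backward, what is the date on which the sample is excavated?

The report is sent to the excavator: Dec 17, 2000.
The raw date is calibrated: Dec 17, 2000 − 31 days = Nov 16, 2000.
The AMS measurement is run: Nov 16, 2000 − 55 days = Sep 22, 2000.
Pretreatment is complete: Sep 22, 2000 − 14 days = Sep 8, 2000.
The sample arrives at the lab: Sep 8, 2000 − 15 days = Aug 24, 2000.
The sample is excavated: Aug 24, 2000 − 32 days = Jul 23, 2000.

July 23, 2000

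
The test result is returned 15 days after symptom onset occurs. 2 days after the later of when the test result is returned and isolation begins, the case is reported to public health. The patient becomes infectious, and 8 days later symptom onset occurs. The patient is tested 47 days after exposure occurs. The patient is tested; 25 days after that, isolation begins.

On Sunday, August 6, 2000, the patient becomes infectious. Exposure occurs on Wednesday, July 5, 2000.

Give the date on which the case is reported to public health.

The patient becomes infectious: Aug 6, 2000.
Symptom onset occurs: Aug 6, 2000 + 8 days = Aug 14, 2000.
The test result is returned: Aug 14, 2000 + 15 days = Aug 29, 2000.
Exposure occurs: Jul 5, 2000.
The patient is tested: Jul 5, 2000 + 47 days = Aug 21, 2000.
Isolation begins: Aug 21, 2000 + 25 days = Sep 15, 2000.
Both prerequisites met — the test result is returned (Aug 29, 2000), isolation begins (Sep 15, 2000); the later is Sep 15, 2000.
The case is reported to public health: Sep 15, 2000 + 2 days = Sep 17, 2000.

Sunday, September 17, 2000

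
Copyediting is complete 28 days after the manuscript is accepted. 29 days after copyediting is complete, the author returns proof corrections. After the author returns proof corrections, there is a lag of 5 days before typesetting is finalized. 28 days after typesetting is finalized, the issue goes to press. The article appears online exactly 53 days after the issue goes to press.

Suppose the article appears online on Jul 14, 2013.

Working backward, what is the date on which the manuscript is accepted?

Feb 21, 2013

The article appears online: Jul 14, 2013.
The issue goes to press: Jul 14, 2013 − 53 days = May 22, 2013.
Typesetting is finalized: May 22, 2013 − 28 days = Apr 24, 2013.
The author returns proof corrections: Apr 24, 2013 − 5 days = Apr 19, 2013.
Copyediting is complete: Apr 19, 2013 − 29 days = Mar 21, 2013.
The manuscript is accepted: Mar 21, 2013 − 28 days = Feb 21, 2013.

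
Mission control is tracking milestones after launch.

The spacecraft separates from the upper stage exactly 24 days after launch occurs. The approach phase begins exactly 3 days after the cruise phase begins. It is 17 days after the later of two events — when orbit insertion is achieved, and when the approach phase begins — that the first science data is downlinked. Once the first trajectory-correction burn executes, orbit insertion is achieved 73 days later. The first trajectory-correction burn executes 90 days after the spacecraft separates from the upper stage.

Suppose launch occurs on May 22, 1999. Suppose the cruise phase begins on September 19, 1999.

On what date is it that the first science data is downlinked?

December 12, 1999

Launch occurs: May 22, 1999.
The spacecraft separates from the upper stage: May 22, 1999 + 24 days = Jun 15, 1999.
The first trajectory-correction burn executes: Jun 15, 1999 + 90 days = Sep 13, 1999.
Orbit insertion is achieved: Sep 13, 1999 + 73 days = Nov 25, 1999.
The cruise phase begins: Sep 19, 1999.
The approach phase begins: Sep 19, 1999 + 3 days = Sep 22, 1999.
Both prerequisites met — orbit insertion is achieved (Nov 25, 1999), the approach phase begins (Sep 22, 1999); the later is Nov 25, 1999.
The first science data is downlinked: Nov 25, 1999 + 17 days = Dec 12, 1999.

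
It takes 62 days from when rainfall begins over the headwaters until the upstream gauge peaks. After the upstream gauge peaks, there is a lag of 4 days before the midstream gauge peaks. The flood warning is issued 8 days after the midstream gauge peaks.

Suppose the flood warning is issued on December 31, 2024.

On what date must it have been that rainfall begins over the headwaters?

The flood warning is issued: Dec 31, 2024.
The midstream gauge peaks: Dec 31, 2024 − 8 days = Dec 23, 2024.
The upstream gauge peaks: Dec 23, 2024 − 4 days = Dec 19, 2024.
Rainfall begins over the headwaters: Dec 19, 2024 − 62 days = Oct 18, 2024.

October 18, 2024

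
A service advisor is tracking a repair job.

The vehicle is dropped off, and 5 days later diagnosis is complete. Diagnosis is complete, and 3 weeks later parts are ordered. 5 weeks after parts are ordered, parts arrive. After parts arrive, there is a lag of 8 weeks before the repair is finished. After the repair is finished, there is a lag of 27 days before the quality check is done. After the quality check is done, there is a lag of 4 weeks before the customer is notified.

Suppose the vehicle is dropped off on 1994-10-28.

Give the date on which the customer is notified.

1995-04-18

The vehicle is dropped off: Oct 28, 1994.
Diagnosis is complete: Oct 28, 1994 + 5 days = Nov 2, 1994.
Parts are ordered: Nov 2, 1994 + 3 weeks = Nov 23, 1994.
Parts arrive: Nov 23, 1994 + 5 weeks = Dec 28, 1994.
The repair is finished: Dec 28, 1994 + 8 weeks = Feb 22, 1995.
The quality check is done: Feb 22, 1995 + 27 days = Mar 21, 1995.
The customer is notified: Mar 21, 1995 + 4 weeks = Apr 18, 1995.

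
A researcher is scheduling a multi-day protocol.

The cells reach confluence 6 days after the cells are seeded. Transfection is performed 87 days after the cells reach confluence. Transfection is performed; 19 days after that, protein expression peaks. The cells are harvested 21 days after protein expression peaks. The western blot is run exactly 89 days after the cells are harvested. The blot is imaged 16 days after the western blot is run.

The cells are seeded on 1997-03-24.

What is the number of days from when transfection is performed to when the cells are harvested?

Causal path: transfection is performed → protein expression peaks → the cells are harvested.
Total delay along the path: 19 + 21 = 40 days.

40 days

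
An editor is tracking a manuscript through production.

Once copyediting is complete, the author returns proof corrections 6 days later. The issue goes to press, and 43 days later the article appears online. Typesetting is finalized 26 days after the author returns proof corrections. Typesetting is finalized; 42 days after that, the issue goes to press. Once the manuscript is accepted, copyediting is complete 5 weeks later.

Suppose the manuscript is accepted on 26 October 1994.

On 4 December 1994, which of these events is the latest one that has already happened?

The manuscript is accepted: Oct 26, 1994.
Copyediting is complete: Oct 26, 1994 + 5 weeks = Nov 30, 1994.
The author returns proof corrections: Nov 30, 1994 + 6 days = Dec 6, 1994.
Typesetting is finalized: Dec 6, 1994 + 26 days = Jan 1, 1995.
The issue goes to press: Jan 1, 1995 + 42 days = Feb 12, 1995.
The article appears online: Feb 12, 1995 + 43 days = Mar 27, 1995.
Dec 4, 1994 falls between when copyediting is complete (Nov 30, 1994) and when the author returns proof corrections (Dec 6, 1994).

Copyediting is complete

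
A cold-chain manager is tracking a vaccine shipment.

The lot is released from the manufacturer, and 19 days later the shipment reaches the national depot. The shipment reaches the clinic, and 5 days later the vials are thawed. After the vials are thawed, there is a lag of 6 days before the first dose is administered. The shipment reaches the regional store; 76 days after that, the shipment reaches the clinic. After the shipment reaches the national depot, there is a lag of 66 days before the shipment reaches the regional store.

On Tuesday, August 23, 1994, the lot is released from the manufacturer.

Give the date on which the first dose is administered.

Saturday, February 11, 1995

The lot is released from the manufacturer: Aug 23, 1994.
The shipment reaches the national depot: Aug 23, 1994 + 19 days = Sep 11, 1994.
The shipment reaches the regional store: Sep 11, 1994 + 66 days = Nov 16, 1994.
The shipment reaches the clinic: Nov 16, 1994 + 76 days = Jan 31, 1995.
The vials are thawed: Jan 31, 1995 + 5 days = Feb 5, 1995.
The first dose is administered: Feb 5, 1995 + 6 days = Feb 11, 1995.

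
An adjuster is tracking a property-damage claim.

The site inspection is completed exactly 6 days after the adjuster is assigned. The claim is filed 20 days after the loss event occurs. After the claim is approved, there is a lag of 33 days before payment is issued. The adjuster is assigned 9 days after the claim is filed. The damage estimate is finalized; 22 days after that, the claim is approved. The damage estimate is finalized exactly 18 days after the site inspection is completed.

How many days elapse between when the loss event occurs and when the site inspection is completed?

35 days

Causal path: the loss event occurs → the claim is filed → the adjuster is assigned → the site inspection is completed.
Total delay along the path: 20 + 9 + 6 = 35 days.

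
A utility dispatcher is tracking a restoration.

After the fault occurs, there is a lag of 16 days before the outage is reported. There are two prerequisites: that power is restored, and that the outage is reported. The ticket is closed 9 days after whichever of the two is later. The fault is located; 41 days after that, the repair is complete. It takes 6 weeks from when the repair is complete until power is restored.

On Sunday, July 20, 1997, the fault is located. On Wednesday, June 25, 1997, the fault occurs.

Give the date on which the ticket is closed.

Monday, October 20, 1997

The fault is located: Jul 20, 1997.
The repair is complete: Jul 20, 1997 + 41 days = Aug 30, 1997.
Power is restored: Aug 30, 1997 + 6 weeks = Oct 11, 1997.
The fault occurs: Jun 25, 1997.
The outage is reported: Jun 25, 1997 + 16 days = Jul 11, 1997.
Both prerequisites met — power is restored (Oct 11, 1997), the outage is reported (Jul 11, 1997); the later is Oct 11, 1997.
The ticket is closed: Oct 11, 1997 + 9 days = Oct 20, 1997.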